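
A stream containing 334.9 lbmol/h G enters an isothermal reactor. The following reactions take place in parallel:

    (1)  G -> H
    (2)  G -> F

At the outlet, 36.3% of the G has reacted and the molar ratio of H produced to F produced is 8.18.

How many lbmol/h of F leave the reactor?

Conversion of G: G consumed = 0.363 × 334.9 = 121.6 lbmol/h = 1ξ₁ + 1ξ₂.
Selectivity: 1ξ₁ / (1ξ₂) = 8.18 → ξ₁ = 8.18 ξ₂.
Substitute: (1·8.18 + 1) ξ₂ = 121.6 → ξ₂ = 13.24 lbmol/h, ξ₁ = 108.3 lbmol/h.
Outlet amounts (n = n₀ + Σ ν·ξ):
  G: 334.9 − 1(108.3) − 1(13.24) = 213.3
  H: 0 + 1(108.3) = 108.3
  F: 0 + 1(13.24) = 13.24

13.2 lbmol/h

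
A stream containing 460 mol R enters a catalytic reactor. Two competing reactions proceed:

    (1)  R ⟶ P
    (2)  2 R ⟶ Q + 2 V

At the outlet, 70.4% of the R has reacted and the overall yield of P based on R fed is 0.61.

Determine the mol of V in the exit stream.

Yield of P: 1ξ₁ / 460 = 0.61 → ξ₁ = 280.6 mol.
Conversion of R: 1ξ₁ + 2ξ₂ = 0.704 × 460 = 323.8 → ξ₂ = 21.62 mol.
Outlet amounts (n = n₀ + Σ ν·ξ):
  R: 460 − 1(280.6) − 2(21.62) = 136.2
  P: 0 + 1(280.6) = 280.6
  Q: 0 + 1(21.62) = 21.62
  V: 0 + 2(21.62) = 43.24

43.2 mol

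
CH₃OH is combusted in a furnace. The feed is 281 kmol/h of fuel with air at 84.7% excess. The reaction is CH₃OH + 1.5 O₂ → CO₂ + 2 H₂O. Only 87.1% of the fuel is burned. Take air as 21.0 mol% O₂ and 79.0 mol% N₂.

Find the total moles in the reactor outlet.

Stoichiometric O₂ = 1.5 × 281 = 421.5 kmol/h; O₂ fed = 421.5 × 1.847 = 778.5 kmol/h.
N₂ fed = 778.5 × 79/21 = 2929 kmol/h.
Fuel reacted = 0.871 × 281 → ξ = 244.8 kmol/h.
Outlet (n = n₀ + ν ξ):
  CH₃OH: 281 − 1(244.8) = 36.25
  O₂: 778.5 − 1.5(244.8) = 411.4
  N₂: 2929 (inert)
  CO₂: 0 + 1(244.8) = 244.8
  H₂O: 0 + 2(244.8) = 489.5
Total out = 36.25 + 411.4 + 2929 + 244.8 + 489.5 = 4111 kmol/h.

4110 kmol/h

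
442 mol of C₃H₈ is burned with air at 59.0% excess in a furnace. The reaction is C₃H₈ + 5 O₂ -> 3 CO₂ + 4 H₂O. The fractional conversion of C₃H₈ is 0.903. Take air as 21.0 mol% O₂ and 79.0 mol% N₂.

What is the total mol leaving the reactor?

Stoichiometric O₂ = 5 × 442 = 2210 mol; O₂ fed = 2210 × 1.590 = 3514 mol.
N₂ fed = 3514 × 79/21 = 13220 mol.
Fuel reacted = 0.903 × 442 → ξ = 399.1 mol.
Outlet (n = n₀ + ν ξ):
  C₃H₈: 442 − 1(399.1) = 42.87
  O₂: 3514 − 5(399.1) = 1518
  N₂: 13220 (inert)
  CO₂: 0 + 3(399.1) = 1197
  H₂O: 0 + 4(399.1) = 1597
Total out = 42.87 + 1518 + 13220 + 1197 + 1597 = 17570 mol.

17600 mol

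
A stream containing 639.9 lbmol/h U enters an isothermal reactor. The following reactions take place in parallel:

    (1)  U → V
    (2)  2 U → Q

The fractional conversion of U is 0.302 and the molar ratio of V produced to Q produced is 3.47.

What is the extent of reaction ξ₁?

ξ₁ = 123 lbmol/h

Conversion of U: U consumed = 0.302 × 639.9 = 193.2 lbmol/h = 1ξ₁ + 2ξ₂.
Selectivity: 1ξ₁ / (1ξ₂) = 3.47 → ξ₁ = 3.47 ξ₂.
Substitute: (1·3.47 + 2) ξ₂ = 193.2 → ξ₂ = 35.33 lbmol/h, ξ₁ = 122.6 lbmol/h.
Outlet amounts (n = n₀ + Σ ν·ξ):
  U: 639.9 − 1(122.6) − 2(35.33) = 446.7
  V: 0 + 1(122.6) = 122.6
  Q: 0 + 1(35.33) = 35.33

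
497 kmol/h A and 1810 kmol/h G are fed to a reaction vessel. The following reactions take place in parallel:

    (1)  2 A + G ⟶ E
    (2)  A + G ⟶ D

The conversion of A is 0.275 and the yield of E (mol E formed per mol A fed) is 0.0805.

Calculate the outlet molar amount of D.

Yield of E: 1ξ₁ / 497 = 0.0805 → ξ₁ = 40.01 kmol/h.
Conversion of A: 2ξ₁ + 1ξ₂ = 0.275 × 497 = 136.7 → ξ₂ = 56.66 kmol/h.
Outlet amounts (n = n₀ + Σ ν·ξ):
  A: 497 − 2(40.01) − 1(56.66) = 360.3
  G: 1810 − 1(40.01) − 1(56.66) = 1713
  E: 0 + 1(40.01) = 40.01
  D: 0 + 1(56.66) = 56.66

56.7 kmol/h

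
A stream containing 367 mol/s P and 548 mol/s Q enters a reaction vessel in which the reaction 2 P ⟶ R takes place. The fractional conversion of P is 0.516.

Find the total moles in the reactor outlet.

820 mol/s

P reacted = 0.516 × 367 = 189.4 mol/s; ν_P = −2, so ξ = 189.4/2 = 94.69 mol/s.
Outlet amounts (n = n₀ + ν ξ):
  P: 367 − 2(94.69) = 177.6
  R: 0 + 1(94.69) = 94.69
  Q: 548 (inert)
Total out = 177.6 + 94.69 + 548 = 820.3 mol/s.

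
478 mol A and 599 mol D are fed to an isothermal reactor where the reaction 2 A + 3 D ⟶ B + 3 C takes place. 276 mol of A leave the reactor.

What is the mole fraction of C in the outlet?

For A: n = n₀ − 2ξ → 276 = 478 − 2ξ, giving ξ = 101 mol.
Outlet amounts (n = n₀ + ν ξ):
  A: 478 − 2(101) = 276
  D: 599 − 3(101) = 296
  B: 0 + 1(101) = 101
  C: 0 + 3(101) = 303
Total out = 976 mol; y_C = 303 / 976 = 0.3105.

0.31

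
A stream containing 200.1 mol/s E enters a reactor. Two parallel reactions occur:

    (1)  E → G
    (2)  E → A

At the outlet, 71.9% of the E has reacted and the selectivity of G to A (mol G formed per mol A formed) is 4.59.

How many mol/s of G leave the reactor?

Conversion of E: E consumed = 0.719 × 200.1 = 143.9 mol/s = 1ξ₁ + 1ξ₂.
Selectivity: 1ξ₁ / (1ξ₂) = 4.59 → ξ₁ = 4.59 ξ₂.
Substitute: (1·4.59 + 1) ξ₂ = 143.9 → ξ₂ = 25.74 mol/s, ξ₁ = 118.1 mol/s.
Outlet amounts (n = n₀ + Σ ν·ξ):
  E: 200.1 − 1(118.1) − 1(25.74) = 56.23
  G: 0 + 1(118.1) = 118.1
  A: 0 + 1(25.74) = 25.74

118 mol/s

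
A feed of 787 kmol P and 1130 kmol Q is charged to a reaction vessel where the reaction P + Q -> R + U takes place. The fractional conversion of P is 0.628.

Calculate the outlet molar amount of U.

494 kmol

P reacted = 0.628 × 787 = 494.2 kmol; ν_P = −1, so ξ = 494.2/1 = 494.2 kmol.
Outlet amounts (n = n₀ + ν ξ):
  P: 787 − 1(494.2) = 292.8
  Q: 1130 − 1(494.2) = 635.8
  R: 0 + 1(494.2) = 494.2
  U: 0 + 1(494.2) = 494.2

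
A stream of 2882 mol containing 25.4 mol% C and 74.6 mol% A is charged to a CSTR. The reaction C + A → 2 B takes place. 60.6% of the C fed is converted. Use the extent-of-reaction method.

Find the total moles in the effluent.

2880 mol

C reacted = 0.606 × 732 = 443.6 mol; ν_C = −1, so ξ = 443.6/1 = 443.6 mol.
Outlet amounts (n = n₀ + ν ξ):
  C: 732 − 1(443.6) = 288.4
  A: 2150 − 1(443.6) = 1706
  B: 0 + 2(443.6) = 887.2
Total out = 288.4 + 1706 + 887.2 = 2882 mol.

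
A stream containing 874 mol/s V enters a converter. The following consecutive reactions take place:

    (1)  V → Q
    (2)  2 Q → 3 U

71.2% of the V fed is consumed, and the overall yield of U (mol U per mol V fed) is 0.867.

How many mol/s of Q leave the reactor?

Conversion of V: V consumed = 1ξ₁ = 0.712 × 874 → ξ₁ = 622.3 mol/s.
Yield of U: 3ξ₂ / 874 = 0.867 → ξ₂ = 252.6 mol/s.
Outlet amounts (n = n₀ + Σ ν·ξ):
  V: 874 − 1(622.3) = 251.7
  Q: 0 + 1(622.3) − 2(252.6) = 117.1
  U: 0 + 3(252.6) = 757.8

117 mol/s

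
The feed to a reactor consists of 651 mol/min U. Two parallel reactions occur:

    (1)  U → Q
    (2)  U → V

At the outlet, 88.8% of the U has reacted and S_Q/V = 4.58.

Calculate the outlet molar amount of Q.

Conversion of U: U consumed = 0.888 × 651 = 578.1 mol/min = 1ξ₁ + 1ξ₂.
Selectivity: 1ξ₁ / (1ξ₂) = 4.58 → ξ₁ = 4.58 ξ₂.
Substitute: (1·4.58 + 1) ξ₂ = 578.1 → ξ₂ = 103.6 mol/min, ξ₁ = 474.5 mol/min.
Outlet amounts (n = n₀ + Σ ν·ξ):
  U: 651 − 1(474.5) − 1(103.6) = 72.91
  Q: 0 + 1(474.5) = 474.5
  V: 0 + 1(103.6) = 103.6

474 mol/min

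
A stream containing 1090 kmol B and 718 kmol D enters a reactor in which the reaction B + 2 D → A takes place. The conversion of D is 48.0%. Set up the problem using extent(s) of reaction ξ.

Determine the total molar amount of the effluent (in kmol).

D reacted = 0.48 × 718 = 344.6 kmol; ν_D = −2, so ξ = 344.6/2 = 172.3 kmol.
Outlet amounts (n = n₀ + ν ξ):
  B: 1090 − 1(172.3) = 917.7
  D: 718 − 2(172.3) = 373.4
  A: 0 + 1(172.3) = 172.3
Total out = 917.7 + 373.4 + 172.3 = 1463 kmol.

1460 kmol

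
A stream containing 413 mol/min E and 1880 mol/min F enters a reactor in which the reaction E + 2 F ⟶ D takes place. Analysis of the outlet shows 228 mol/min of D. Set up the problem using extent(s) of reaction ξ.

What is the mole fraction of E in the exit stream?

0.101

For D: n = n₀ + 1ξ → 228 = 0 + 1ξ, giving ξ = 228 mol/min.
Outlet amounts (n = n₀ + ν ξ):
  E: 413 − 1(228) = 185
  F: 1880 − 2(228) = 1424
  D: 0 + 1(228) = 228
Total out = 1837 mol/min; y_E = 185 / 1837 = 0.1007.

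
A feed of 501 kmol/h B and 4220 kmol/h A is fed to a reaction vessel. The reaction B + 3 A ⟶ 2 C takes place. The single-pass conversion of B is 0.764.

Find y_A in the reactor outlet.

B reacted = 0.764 × 501 = 382.8 kmol/h; ν_B = −1, so ξ = 382.8/1 = 382.8 kmol/h.
Outlet amounts (n = n₀ + ν ξ):
  B: 501 − 1(382.8) = 118.2
  A: 4220 − 3(382.8) = 3072
  C: 0 + 2(382.8) = 765.5
Total out = 3955 kmol/h; y_A = 3072 / 3955 = 0.7766.

0.777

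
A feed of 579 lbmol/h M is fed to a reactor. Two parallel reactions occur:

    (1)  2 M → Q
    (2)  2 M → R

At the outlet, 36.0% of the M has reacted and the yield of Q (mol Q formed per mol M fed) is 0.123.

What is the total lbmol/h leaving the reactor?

475 lbmol/h

Yield of Q: 1ξ₁ / 579 = 0.123 → ξ₁ = 71.22 lbmol/h.
Conversion of M: 2ξ₁ + 2ξ₂ = 0.36 × 579 = 208.4 → ξ₂ = 33 lbmol/h.
Outlet amounts (n = n₀ + Σ ν·ξ):
  M: 579 − 2(71.22) − 2(33) = 370.6
  Q: 0 + 1(71.22) = 71.22
  R: 0 + 1(33) = 33
Total out = 370.6 + 71.22 + 33 = 474.8 lbmol/h.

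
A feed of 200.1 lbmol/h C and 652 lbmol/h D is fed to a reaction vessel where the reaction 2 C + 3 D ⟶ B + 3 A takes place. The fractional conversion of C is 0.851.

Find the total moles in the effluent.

C reacted = 0.851 × 200.1 = 170.3 lbmol/h; ν_C = −2, so ξ = 170.3/2 = 85.14 lbmol/h.
Outlet amounts (n = n₀ + ν ξ):
  C: 200.1 − 2(85.14) = 29.81
  D: 652 − 3(85.14) = 396.6
  B: 0 + 1(85.14) = 85.14
  A: 0 + 3(85.14) = 255.4
Total out = 29.81 + 396.6 + 85.14 + 255.4 = 767 lbmol/h.

767 lbmol/h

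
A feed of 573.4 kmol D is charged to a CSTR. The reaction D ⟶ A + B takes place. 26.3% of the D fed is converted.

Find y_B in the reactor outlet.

0.208

D reacted = 0.263 × 573.4 = 150.8 kmol; ν_D = −1, so ξ = 150.8/1 = 150.8 kmol.
Outlet amounts (n = n₀ + ν ξ):
  D: 573.4 − 1(150.8) = 422.6
  A: 0 + 1(150.8) = 150.8
  B: 0 + 1(150.8) = 150.8
Total out = 724.2 kmol; y_B = 150.8 / 724.2 = 0.2082.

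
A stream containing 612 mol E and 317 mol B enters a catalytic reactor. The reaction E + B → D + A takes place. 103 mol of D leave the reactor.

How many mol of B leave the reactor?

For D: n = n₀ + 1ξ → 103 = 0 + 1ξ, giving ξ = 103 mol.
Outlet amounts (n = n₀ + ν ξ):
  E: 612 − 1(103) = 509
  B: 317 − 1(103) = 214
  D: 0 + 1(103) = 103
  A: 0 + 1(103) = 103

214 mol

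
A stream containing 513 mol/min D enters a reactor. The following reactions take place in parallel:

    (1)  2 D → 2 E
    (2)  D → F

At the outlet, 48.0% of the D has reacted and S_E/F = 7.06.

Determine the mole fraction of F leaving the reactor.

Conversion of D: D consumed = 0.48 × 513 = 246.2 mol/min = 2ξ₁ + 1ξ₂.
Selectivity: 2ξ₁ / (1ξ₂) = 7.06 → ξ₁ = 3.53 ξ₂.
Substitute: (2·3.53 + 1) ξ₂ = 246.2 → ξ₂ = 30.55 mol/min, ξ₁ = 107.8 mol/min.
Outlet amounts (n = n₀ + Σ ν·ξ):
  D: 513 − 2(107.8) − 1(30.55) = 266.8
  E: 0 + 2(107.8) = 215.7
  F: 0 + 1(30.55) = 30.55
Total out = 513 mol/min; y_F = 30.55 / 513 = 0.05955.

0.0596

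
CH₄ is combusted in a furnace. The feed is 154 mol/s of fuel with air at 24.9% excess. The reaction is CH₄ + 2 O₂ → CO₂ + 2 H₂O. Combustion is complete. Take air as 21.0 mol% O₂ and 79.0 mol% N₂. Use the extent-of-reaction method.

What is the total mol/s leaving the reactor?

Stoichiometric O₂ = 2 × 154 = 308 mol/s; O₂ fed = 308 × 1.249 = 384.7 mol/s.
N₂ fed = 384.7 × 79/21 = 1447 mol/s.
Fuel reacted = 1 × 154 → ξ = 154 mol/s.
Outlet (n = n₀ + ν ξ):
  CH₄: 154 − 1(154) = 0
  O₂: 384.7 − 2(154) = 76.69
  N₂: 1447 (inert)
  CO₂: 0 + 1(154) = 154
  H₂O: 0 + 2(154) = 308
Total out = 0 + 76.69 + 1447 + 154 + 308 = 1986 mol/s.

1990 mol/s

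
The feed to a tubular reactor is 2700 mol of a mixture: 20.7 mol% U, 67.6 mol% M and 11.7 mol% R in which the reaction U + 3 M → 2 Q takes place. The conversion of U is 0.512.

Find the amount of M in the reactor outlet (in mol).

U reacted = 0.512 × 558.9 = 286.2 mol; ν_U = −1, so ξ = 286.2/1 = 286.2 mol.
Outlet amounts (n = n₀ + ν ξ):
  U: 558.9 − 1(286.2) = 272.7
  M: 1825 − 3(286.2) = 966.7
  Q: 0 + 2(286.2) = 572.3
  R: 315.9 (inert)

967 mol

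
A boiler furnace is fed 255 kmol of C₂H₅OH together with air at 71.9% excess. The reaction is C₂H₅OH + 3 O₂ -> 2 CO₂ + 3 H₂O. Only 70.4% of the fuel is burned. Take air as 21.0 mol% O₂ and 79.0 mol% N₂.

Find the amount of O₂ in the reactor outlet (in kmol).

776 kmol

Stoichiometric O₂ = 3 × 255 = 765 kmol; O₂ fed = 765 × 1.719 = 1315 kmol.
N₂ fed = 1315 × 79/21 = 4947 kmol.
Fuel reacted = 0.704 × 255 → ξ = 179.5 kmol.
Outlet (n = n₀ + ν ξ):
  C₂H₅OH: 255 − 1(179.5) = 75.48
  O₂: 1315 − 3(179.5) = 776.5
  N₂: 4947 (inert)
  CO₂: 0 + 2(179.5) = 359
  H₂O: 0 + 3(179.5) = 538.6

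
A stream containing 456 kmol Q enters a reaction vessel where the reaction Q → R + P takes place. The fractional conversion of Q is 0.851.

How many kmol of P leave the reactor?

Q reacted = 0.851 × 456 = 388.1 kmol; ν_Q = −1, so ξ = 388.1/1 = 388.1 kmol.
Outlet amounts (n = n₀ + ν ξ):
  Q: 456 − 1(388.1) = 67.94
  R: 0 + 1(388.1) = 388.1
  P: 0 + 1(388.1) = 388.1

388 kmol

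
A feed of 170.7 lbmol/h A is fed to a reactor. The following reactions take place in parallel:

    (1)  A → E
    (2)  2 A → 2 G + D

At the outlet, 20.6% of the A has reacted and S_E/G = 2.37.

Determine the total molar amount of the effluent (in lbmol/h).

Conversion of A: A consumed = 0.206 × 170.7 = 35.16 lbmol/h = 1ξ₁ + 2ξ₂.
Selectivity: 1ξ₁ / (2ξ₂) = 2.37 → ξ₁ = 4.74 ξ₂.
Substitute: (1·4.74 + 2) ξ₂ = 35.16 → ξ₂ = 5.217 lbmol/h, ξ₁ = 24.73 lbmol/h.
Outlet amounts (n = n₀ + Σ ν·ξ):
  A: 170.7 − 1(24.73) − 2(5.217) = 135.5
  E: 0 + 1(24.73) = 24.73
  G: 0 + 2(5.217) = 10.43
  D: 0 + 1(5.217) = 5.217
Total out = 135.5 + 24.73 + 10.43 + 5.217 = 175.9 lbmol/h.

176 lbmol/h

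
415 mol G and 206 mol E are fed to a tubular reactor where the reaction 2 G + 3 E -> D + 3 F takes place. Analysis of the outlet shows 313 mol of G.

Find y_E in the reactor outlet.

0.093

For G: n = n₀ − 2ξ → 313 = 415 − 2ξ, giving ξ = 51 mol.
Outlet amounts (n = n₀ + ν ξ):
  G: 415 − 2(51) = 313
  E: 206 − 3(51) = 53
  D: 0 + 1(51) = 51
  F: 0 + 3(51) = 153
Total out = 570 mol; y_E = 53 / 570 = 0.09298.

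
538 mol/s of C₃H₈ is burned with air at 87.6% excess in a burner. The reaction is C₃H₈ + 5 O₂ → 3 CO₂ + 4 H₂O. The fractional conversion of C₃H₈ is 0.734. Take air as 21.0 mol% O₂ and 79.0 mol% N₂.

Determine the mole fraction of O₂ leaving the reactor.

0.123

Stoichiometric O₂ = 5 × 538 = 2690 mol/s; O₂ fed = 2690 × 1.876 = 5046 mol/s.
N₂ fed = 5046 × 79/21 = 18980 mol/s.
Fuel reacted = 0.734 × 538 → ξ = 394.9 mol/s.
Outlet (n = n₀ + ν ξ):
  C₃H₈: 538 − 1(394.9) = 143.1
  O₂: 5046 − 5(394.9) = 3072
  N₂: 18980 (inert)
  CO₂: 0 + 3(394.9) = 1185
  H₂O: 0 + 4(394.9) = 1580
Total out = 24960 mol/s; y_O₂ = 3072 / 24960 = 0.1231.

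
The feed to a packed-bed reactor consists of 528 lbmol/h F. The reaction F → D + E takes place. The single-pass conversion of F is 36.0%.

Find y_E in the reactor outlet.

F reacted = 0.36 × 528 = 190.1 lbmol/h; ν_F = −1, so ξ = 190.1/1 = 190.1 lbmol/h.
Outlet amounts (n = n₀ + ν ξ):
  F: 528 − 1(190.1) = 337.9
  D: 0 + 1(190.1) = 190.1
  E: 0 + 1(190.1) = 190.1
Total out = 718.1 lbmol/h; y_E = 190.1 / 718.1 = 0.2647.

0.265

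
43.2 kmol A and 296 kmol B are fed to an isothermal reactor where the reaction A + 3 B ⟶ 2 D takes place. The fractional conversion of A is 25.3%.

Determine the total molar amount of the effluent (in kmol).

A reacted = 0.253 × 43.2 = 10.93 kmol; ν_A = −1, so ξ = 10.93/1 = 10.93 kmol.
Outlet amounts (n = n₀ + ν ξ):
  A: 43.2 − 1(10.93) = 32.27
  B: 296 − 3(10.93) = 263.2
  D: 0 + 2(10.93) = 21.86
Total out = 32.27 + 263.2 + 21.86 = 317.3 kmol.

317 kmol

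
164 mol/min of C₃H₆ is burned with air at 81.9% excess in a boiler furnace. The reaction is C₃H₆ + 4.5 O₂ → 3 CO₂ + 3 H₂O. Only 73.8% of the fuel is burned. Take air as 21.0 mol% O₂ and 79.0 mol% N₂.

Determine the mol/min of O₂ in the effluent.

798 mol/min

Stoichiometric O₂ = 4.5 × 164 = 738 mol/min; O₂ fed = 738 × 1.819 = 1342 mol/min.
N₂ fed = 1342 × 79/21 = 5050 mol/min.
Fuel reacted = 0.738 × 164 → ξ = 121 mol/min.
Outlet (n = n₀ + ν ξ):
  C₃H₆: 164 − 1(121) = 42.97
  O₂: 1342 − 4.5(121) = 797.8
  N₂: 5050 (inert)
  CO₂: 0 + 3(121) = 363.1
  H₂O: 0 + 3(121) = 363.1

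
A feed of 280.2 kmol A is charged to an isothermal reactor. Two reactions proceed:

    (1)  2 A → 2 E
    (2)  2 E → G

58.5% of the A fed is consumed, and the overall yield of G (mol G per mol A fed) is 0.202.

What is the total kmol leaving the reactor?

224 kmol

Conversion of A: A consumed = 2ξ₁ = 0.585 × 280.2 → ξ₁ = 81.96 kmol.
Yield of G: 1ξ₂ / 280.2 = 0.202 → ξ₂ = 56.6 kmol.
Outlet amounts (n = n₀ + Σ ν·ξ):
  A: 280.2 − 2(81.96) = 116.3
  E: 0 + 2(81.96) − 2(56.6) = 50.72
  G: 0 + 1(56.6) = 56.6
Total out = 116.3 + 50.72 + 56.6 = 223.6 kmol.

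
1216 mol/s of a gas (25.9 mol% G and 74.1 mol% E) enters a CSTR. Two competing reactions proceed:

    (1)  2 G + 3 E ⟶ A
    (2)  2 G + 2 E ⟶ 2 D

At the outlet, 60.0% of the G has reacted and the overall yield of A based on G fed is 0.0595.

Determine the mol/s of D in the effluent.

151 mol/s

Yield of A: 1ξ₁ / 314.9 = 0.0595 → ξ₁ = 18.74 mol/s.
Conversion of G: 2ξ₁ + 2ξ₂ = 0.6 × 314.9 = 189 → ξ₂ = 75.74 mol/s.
Outlet amounts (n = n₀ + Σ ν·ξ):
  G: 314.9 − 2(18.74) − 2(75.74) = 126
  E: 901.1 − 3(18.74) − 2(75.74) = 693.4
  A: 0 + 1(18.74) = 18.74
  D: 0 + 2(75.74) = 151.5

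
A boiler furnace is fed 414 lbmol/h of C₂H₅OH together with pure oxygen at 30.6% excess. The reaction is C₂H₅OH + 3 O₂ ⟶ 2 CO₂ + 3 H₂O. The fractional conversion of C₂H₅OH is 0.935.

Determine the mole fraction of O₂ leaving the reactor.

Stoichiometric O₂ = 3 × 414 = 1242 lbmol/h; O₂ fed = 1242 × 1.306 = 1622 lbmol/h.
Fuel reacted = 0.935 × 414 → ξ = 387.1 lbmol/h.
Outlet (n = n₀ + ν ξ):
  C₂H₅OH: 414 − 1(387.1) = 26.91
  O₂: 1622 − 3(387.1) = 460.8
  CO₂: 0 + 2(387.1) = 774.2
  H₂O: 0 + 3(387.1) = 1161
Total out = 2423 lbmol/h; y_O₂ = 460.8 / 2423 = 0.1902.

0.19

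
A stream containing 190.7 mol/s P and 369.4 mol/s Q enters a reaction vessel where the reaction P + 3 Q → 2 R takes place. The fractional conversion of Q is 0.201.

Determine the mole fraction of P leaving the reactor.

Q reacted = 0.201 × 369.4 = 74.25 mol/s; ν_Q = −3, so ξ = 74.25/3 = 24.75 mol/s.
Outlet amounts (n = n₀ + ν ξ):
  P: 190.7 − 1(24.75) = 166
  Q: 369.4 − 3(24.75) = 295.2
  R: 0 + 2(24.75) = 49.5
Total out = 510.6 mol/s; y_P = 166 / 510.6 = 0.325.

0.325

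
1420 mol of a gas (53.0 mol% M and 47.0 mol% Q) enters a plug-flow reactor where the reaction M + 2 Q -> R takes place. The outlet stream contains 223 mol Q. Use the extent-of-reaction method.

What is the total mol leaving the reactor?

976 mol

For Q: n = n₀ − 2ξ → 223 = 667.4 − 2ξ, giving ξ = 222.2 mol.
Outlet amounts (n = n₀ + ν ξ):
  M: 752.6 − 1(222.2) = 530.4
  Q: 667.4 − 2(222.2) = 223
  R: 0 + 1(222.2) = 222.2
Total out = 530.4 + 223 + 222.2 = 975.6 mol.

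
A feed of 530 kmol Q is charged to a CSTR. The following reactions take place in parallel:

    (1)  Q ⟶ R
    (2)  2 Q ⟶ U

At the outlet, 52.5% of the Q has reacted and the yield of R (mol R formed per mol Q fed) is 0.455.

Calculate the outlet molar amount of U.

Yield of R: 1ξ₁ / 530 = 0.455 → ξ₁ = 241.2 kmol.
Conversion of Q: 1ξ₁ + 2ξ₂ = 0.525 × 530 = 278.2 → ξ₂ = 18.55 kmol.
Outlet amounts (n = n₀ + Σ ν·ξ):
  Q: 530 − 1(241.2) − 2(18.55) = 251.8
  R: 0 + 1(241.2) = 241.2
  U: 0 + 1(18.55) = 18.55

18.5 kmol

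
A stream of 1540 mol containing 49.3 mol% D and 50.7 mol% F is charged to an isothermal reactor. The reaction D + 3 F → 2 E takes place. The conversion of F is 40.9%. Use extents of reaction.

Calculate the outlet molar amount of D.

653 mol

F reacted = 0.409 × 780.8 = 319.3 mol; ν_F = −3, so ξ = 319.3/3 = 106.4 mol.
Outlet amounts (n = n₀ + ν ξ):
  D: 759.2 − 1(106.4) = 652.8
  F: 780.8 − 3(106.4) = 461.4
  E: 0 + 2(106.4) = 212.9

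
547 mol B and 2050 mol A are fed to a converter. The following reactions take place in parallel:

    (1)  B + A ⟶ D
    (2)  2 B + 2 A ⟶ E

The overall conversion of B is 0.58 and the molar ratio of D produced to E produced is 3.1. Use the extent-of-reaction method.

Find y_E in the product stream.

Conversion of B: B consumed = 0.58 × 547 = 317.3 mol = 1ξ₁ + 2ξ₂.
Selectivity: 1ξ₁ / (1ξ₂) = 3.1 → ξ₁ = 3.1 ξ₂.
Substitute: (1·3.1 + 2) ξ₂ = 317.3 → ξ₂ = 62.21 mol, ξ₁ = 192.8 mol.
Outlet amounts (n = n₀ + Σ ν·ξ):
  B: 547 − 1(192.8) − 2(62.21) = 229.7
  A: 2050 − 1(192.8) − 2(62.21) = 1733
  D: 0 + 1(192.8) = 192.8
  E: 0 + 1(62.21) = 62.21
Total out = 2218 mol; y_E = 62.21 / 2218 = 0.02805.

0.0281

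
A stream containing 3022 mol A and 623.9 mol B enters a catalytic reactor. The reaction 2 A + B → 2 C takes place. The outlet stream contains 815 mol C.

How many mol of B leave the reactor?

216 mol

For C: n = n₀ + 2ξ → 815 = 0 + 2ξ, giving ξ = 407.5 mol.
Outlet amounts (n = n₀ + ν ξ):
  A: 3022 − 2(407.5) = 2207
  B: 623.9 − 1(407.5) = 216.4
  C: 0 + 2(407.5) = 815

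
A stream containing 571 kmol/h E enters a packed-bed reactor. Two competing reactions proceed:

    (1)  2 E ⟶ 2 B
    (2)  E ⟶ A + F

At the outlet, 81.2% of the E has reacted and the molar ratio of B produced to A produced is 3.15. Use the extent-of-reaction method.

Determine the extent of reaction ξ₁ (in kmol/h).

ξ₁ = 176 kmol/h

Conversion of E: E consumed = 0.812 × 571 = 463.7 kmol/h = 2ξ₁ + 1ξ₂.
Selectivity: 2ξ₁ / (1ξ₂) = 3.15 → ξ₁ = 1.575 ξ₂.
Substitute: (2·1.575 + 1) ξ₂ = 463.7 → ξ₂ = 111.7 kmol/h, ξ₁ = 176 kmol/h.
Outlet amounts (n = n₀ + Σ ν·ξ):
  E: 571 − 2(176) − 1(111.7) = 107.3
  B: 0 + 2(176) = 351.9
  A: 0 + 1(111.7) = 111.7
  F: 0 + 1(111.7) = 111.7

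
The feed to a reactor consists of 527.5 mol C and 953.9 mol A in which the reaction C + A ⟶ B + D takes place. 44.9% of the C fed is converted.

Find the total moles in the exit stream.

C reacted = 0.449 × 527.5 = 236.8 mol; ν_C = −1, so ξ = 236.8/1 = 236.8 mol.
Outlet amounts (n = n₀ + ν ξ):
  C: 527.5 − 1(236.8) = 290.7
  A: 953.9 − 1(236.8) = 717.1
  B: 0 + 1(236.8) = 236.8
  D: 0 + 1(236.8) = 236.8
Total out = 290.7 + 717.1 + 236.8 + 236.8 = 1481 mol.

1480 mol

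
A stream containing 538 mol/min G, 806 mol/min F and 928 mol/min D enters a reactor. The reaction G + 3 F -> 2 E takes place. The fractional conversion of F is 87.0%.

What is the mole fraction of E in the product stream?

0.259

F reacted = 0.87 × 806 = 701.2 mol/min; ν_F = −3, so ξ = 701.2/3 = 233.7 mol/min.
Outlet amounts (n = n₀ + ν ξ):
  G: 538 − 1(233.7) = 304.3
  F: 806 − 3(233.7) = 104.8
  E: 0 + 2(233.7) = 467.5
  D: 928 (inert)
Total out = 1805 mol/min; y_E = 467.5 / 1805 = 0.2591.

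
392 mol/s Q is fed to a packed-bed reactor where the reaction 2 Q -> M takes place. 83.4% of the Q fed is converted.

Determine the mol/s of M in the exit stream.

163 mol/s

Q reacted = 0.834 × 392 = 326.9 mol/s; ν_Q = −2, so ξ = 326.9/2 = 163.5 mol/s.
Outlet amounts (n = n₀ + ν ξ):
  Q: 392 − 2(163.5) = 65.07
  M: 0 + 1(163.5) = 163.5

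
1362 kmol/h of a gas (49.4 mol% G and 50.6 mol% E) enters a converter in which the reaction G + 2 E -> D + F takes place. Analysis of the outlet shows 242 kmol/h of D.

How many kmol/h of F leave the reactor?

For D: n = n₀ + 1ξ → 242 = 0 + 1ξ, giving ξ = 242 kmol/h.
Outlet amounts (n = n₀ + ν ξ):
  G: 672.8 − 1(242) = 430.8
  E: 689.2 − 2(242) = 205.2
  D: 0 + 1(242) = 242
  F: 0 + 1(242) = 242

242 kmol/h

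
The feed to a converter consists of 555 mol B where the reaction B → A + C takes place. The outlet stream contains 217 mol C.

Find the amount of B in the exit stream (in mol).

338 mol

For C: n = n₀ + 1ξ → 217 = 0 + 1ξ, giving ξ = 217 mol.
Outlet amounts (n = n₀ + ν ξ):
  B: 555 − 1(217) = 338
  A: 0 + 1(217) = 217
  C: 0 + 1(217) = 217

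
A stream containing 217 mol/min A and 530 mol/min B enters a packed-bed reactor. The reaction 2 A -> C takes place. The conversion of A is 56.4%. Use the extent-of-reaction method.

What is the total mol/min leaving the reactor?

686 mol/min

A reacted = 0.564 × 217 = 122.4 mol/min; ν_A = −2, so ξ = 122.4/2 = 61.19 mol/min.
Outlet amounts (n = n₀ + ν ξ):
  A: 217 − 2(61.19) = 94.61
  C: 0 + 1(61.19) = 61.19
  B: 530 (inert)
Total out = 94.61 + 61.19 + 530 = 685.8 mol/min.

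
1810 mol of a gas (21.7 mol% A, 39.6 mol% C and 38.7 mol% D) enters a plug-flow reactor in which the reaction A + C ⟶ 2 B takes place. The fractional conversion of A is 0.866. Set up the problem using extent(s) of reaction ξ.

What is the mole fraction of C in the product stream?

A reacted = 0.866 × 392.8 = 340.1 mol; ν_A = −1, so ξ = 340.1/1 = 340.1 mol.
Outlet amounts (n = n₀ + ν ξ):
  A: 392.8 − 1(340.1) = 52.63
  C: 716.8 − 1(340.1) = 376.6
  B: 0 + 2(340.1) = 680.3
  D: 700.5 (inert)
Total out = 1810 mol; y_C = 376.6 / 1810 = 0.2081.

0.208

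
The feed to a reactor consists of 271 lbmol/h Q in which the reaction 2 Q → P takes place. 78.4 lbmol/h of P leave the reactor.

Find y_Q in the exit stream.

0.593

For P: n = n₀ + 1ξ → 78.4 = 0 + 1ξ, giving ξ = 78.4 lbmol/h.
Outlet amounts (n = n₀ + ν ξ):
  Q: 271 − 2(78.4) = 114.2
  P: 0 + 1(78.4) = 78.4
Total out = 192.6 lbmol/h; y_Q = 114.2 / 192.6 = 0.5929.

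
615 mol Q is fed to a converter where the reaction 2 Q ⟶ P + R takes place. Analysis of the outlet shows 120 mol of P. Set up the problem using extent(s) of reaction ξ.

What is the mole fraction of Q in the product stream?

For P: n = n₀ + 1ξ → 120 = 0 + 1ξ, giving ξ = 120 mol.
Outlet amounts (n = n₀ + ν ξ):
  Q: 615 − 2(120) = 375
  P: 0 + 1(120) = 120
  R: 0 + 1(120) = 120
Total out = 615 mol; y_Q = 375 / 615 = 0.6098.

0.61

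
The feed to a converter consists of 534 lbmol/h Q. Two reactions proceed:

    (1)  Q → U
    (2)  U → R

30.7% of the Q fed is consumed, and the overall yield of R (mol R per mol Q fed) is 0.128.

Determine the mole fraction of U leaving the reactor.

0.179

Conversion of Q: Q consumed = 1ξ₁ = 0.307 × 534 → ξ₁ = 163.9 lbmol/h.
Yield of R: 1ξ₂ / 534 = 0.128 → ξ₂ = 68.35 lbmol/h.
Outlet amounts (n = n₀ + Σ ν·ξ):
  Q: 534 − 1(163.9) = 370.1
  U: 0 + 1(163.9) − 1(68.35) = 95.59
  R: 0 + 1(68.35) = 68.35
Total out = 534 lbmol/h; y_U = 95.59 / 534 = 0.179.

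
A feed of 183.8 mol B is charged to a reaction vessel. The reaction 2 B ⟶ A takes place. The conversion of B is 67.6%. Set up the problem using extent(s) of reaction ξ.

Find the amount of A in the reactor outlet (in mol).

62.1 mol

B reacted = 0.676 × 183.8 = 124.2 mol; ν_B = −2, so ξ = 124.2/2 = 62.12 mol.
Outlet amounts (n = n₀ + ν ξ):
  B: 183.8 − 2(62.12) = 59.55
  A: 0 + 1(62.12) = 62.12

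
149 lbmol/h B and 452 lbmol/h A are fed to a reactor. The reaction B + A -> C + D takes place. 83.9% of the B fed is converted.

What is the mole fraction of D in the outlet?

0.208

B reacted = 0.839 × 149 = 125 lbmol/h; ν_B = −1, so ξ = 125/1 = 125 lbmol/h.
Outlet amounts (n = n₀ + ν ξ):
  B: 149 − 1(125) = 23.99
  A: 452 − 1(125) = 327
  C: 0 + 1(125) = 125
  D: 0 + 1(125) = 125
Total out = 601 lbmol/h; y_D = 125 / 601 = 0.208.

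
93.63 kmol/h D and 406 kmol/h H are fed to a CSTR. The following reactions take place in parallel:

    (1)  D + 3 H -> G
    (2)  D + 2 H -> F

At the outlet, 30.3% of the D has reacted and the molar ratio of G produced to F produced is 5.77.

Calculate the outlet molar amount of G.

Conversion of D: D consumed = 0.303 × 93.63 = 28.37 kmol/h = 1ξ₁ + 1ξ₂.
Selectivity: 1ξ₁ / (1ξ₂) = 5.77 → ξ₁ = 5.77 ξ₂.
Substitute: (1·5.77 + 1) ξ₂ = 28.37 → ξ₂ = 4.191 kmol/h, ξ₁ = 24.18 kmol/h.
Outlet amounts (n = n₀ + Σ ν·ξ):
  D: 93.63 − 1(24.18) − 1(4.191) = 65.26
  H: 406 − 3(24.18) − 2(4.191) = 325.1
  G: 0 + 1(24.18) = 24.18
  F: 0 + 1(4.191) = 4.191

24.2 kmol/h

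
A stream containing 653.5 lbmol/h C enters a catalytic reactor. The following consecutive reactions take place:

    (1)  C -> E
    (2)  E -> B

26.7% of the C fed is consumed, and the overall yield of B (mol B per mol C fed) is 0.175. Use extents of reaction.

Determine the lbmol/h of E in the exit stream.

Conversion of C: C consumed = 1ξ₁ = 0.267 × 653.5 → ξ₁ = 174.5 lbmol/h.
Yield of B: 1ξ₂ / 653.5 = 0.175 → ξ₂ = 114.4 lbmol/h.
Outlet amounts (n = n₀ + Σ ν·ξ):
  C: 653.5 − 1(174.5) = 479
  E: 0 + 1(174.5) − 1(114.4) = 60.12
  B: 0 + 1(114.4) = 114.4

60.1 lbmol/h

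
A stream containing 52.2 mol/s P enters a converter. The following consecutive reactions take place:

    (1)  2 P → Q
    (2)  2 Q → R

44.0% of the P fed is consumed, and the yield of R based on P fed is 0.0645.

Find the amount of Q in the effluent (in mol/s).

4.75 mol/s

Conversion of P: P consumed = 2ξ₁ = 0.44 × 52.2 → ξ₁ = 11.48 mol/s.
Yield of R: 1ξ₂ / 52.2 = 0.0645 → ξ₂ = 3.367 mol/s.
Outlet amounts (n = n₀ + Σ ν·ξ):
  P: 52.2 − 2(11.48) = 29.23
  Q: 0 + 1(11.48) − 2(3.367) = 4.75
  R: 0 + 1(3.367) = 3.367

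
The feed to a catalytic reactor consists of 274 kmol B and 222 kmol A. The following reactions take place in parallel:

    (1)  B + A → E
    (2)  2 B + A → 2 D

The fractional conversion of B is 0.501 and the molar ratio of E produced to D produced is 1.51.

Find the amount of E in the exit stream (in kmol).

Conversion of B: B consumed = 0.501 × 274 = 137.3 kmol = 1ξ₁ + 2ξ₂.
Selectivity: 1ξ₁ / (2ξ₂) = 1.51 → ξ₁ = 3.02 ξ₂.
Substitute: (1·3.02 + 2) ξ₂ = 137.3 → ξ₂ = 27.35 kmol, ξ₁ = 82.58 kmol.
Outlet amounts (n = n₀ + Σ ν·ξ):
  B: 274 − 1(82.58) − 2(27.35) = 136.7
  A: 222 − 1(82.58) − 1(27.35) = 112.1
  E: 0 + 1(82.58) = 82.58
  D: 0 + 2(27.35) = 54.69

82.6 kmol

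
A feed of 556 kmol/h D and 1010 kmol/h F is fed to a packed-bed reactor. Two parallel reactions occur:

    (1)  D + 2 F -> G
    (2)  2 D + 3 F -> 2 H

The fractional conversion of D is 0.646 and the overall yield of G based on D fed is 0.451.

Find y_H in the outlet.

0.12

Yield of G: 1ξ₁ / 556 = 0.451 → ξ₁ = 250.8 kmol/h.
Conversion of D: 1ξ₁ + 2ξ₂ = 0.646 × 556 = 359.2 → ξ₂ = 54.21 kmol/h.
Outlet amounts (n = n₀ + Σ ν·ξ):
  D: 556 − 1(250.8) − 2(54.21) = 196.8
  F: 1010 − 2(250.8) − 3(54.21) = 345.9
  G: 0 + 1(250.8) = 250.8
  H: 0 + 2(54.21) = 108.4
Total out = 901.9 kmol/h; y_H = 108.4 / 901.9 = 0.1202.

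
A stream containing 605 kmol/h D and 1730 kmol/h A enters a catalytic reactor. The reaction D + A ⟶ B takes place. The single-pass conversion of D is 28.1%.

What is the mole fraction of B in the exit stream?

D reacted = 0.281 × 605 = 170 kmol/h; ν_D = −1, so ξ = 170/1 = 170 kmol/h.
Outlet amounts (n = n₀ + ν ξ):
  D: 605 − 1(170) = 435
  A: 1730 − 1(170) = 1560
  B: 0 + 1(170) = 170
Total out = 2165 kmol/h; y_B = 170 / 2165 = 0.07852.

0.0785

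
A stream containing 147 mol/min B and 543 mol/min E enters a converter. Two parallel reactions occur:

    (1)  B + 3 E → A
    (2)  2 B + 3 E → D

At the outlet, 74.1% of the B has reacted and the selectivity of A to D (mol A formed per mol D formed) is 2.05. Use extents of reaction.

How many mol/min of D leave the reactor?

26.9 mol/min

Conversion of B: B consumed = 0.741 × 147 = 108.9 mol/min = 1ξ₁ + 2ξ₂.
Selectivity: 1ξ₁ / (1ξ₂) = 2.05 → ξ₁ = 2.05 ξ₂.
Substitute: (1·2.05 + 2) ξ₂ = 108.9 → ξ₂ = 26.9 mol/min, ξ₁ = 55.14 mol/min.
Outlet amounts (n = n₀ + Σ ν·ξ):
  B: 147 − 1(55.14) − 2(26.9) = 38.07
  E: 543 − 3(55.14) − 3(26.9) = 296.9
  A: 0 + 1(55.14) = 55.14
  D: 0 + 1(26.9) = 26.9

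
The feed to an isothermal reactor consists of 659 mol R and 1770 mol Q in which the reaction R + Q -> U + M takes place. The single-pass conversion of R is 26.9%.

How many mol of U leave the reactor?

R reacted = 0.269 × 659 = 177.3 mol; ν_R = −1, so ξ = 177.3/1 = 177.3 mol.
Outlet amounts (n = n₀ + ν ξ):
  R: 659 − 1(177.3) = 481.7
  Q: 1770 − 1(177.3) = 1593
  U: 0 + 1(177.3) = 177.3
  M: 0 + 1(177.3) = 177.3

177 mol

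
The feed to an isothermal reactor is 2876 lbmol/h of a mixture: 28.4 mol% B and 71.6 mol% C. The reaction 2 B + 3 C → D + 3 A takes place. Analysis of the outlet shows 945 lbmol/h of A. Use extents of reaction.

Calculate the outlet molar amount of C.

1110 lbmol/h

For A: n = n₀ + 3ξ → 945 = 0 + 3ξ, giving ξ = 315 lbmol/h.
Outlet amounts (n = n₀ + ν ξ):
  B: 816.8 − 2(315) = 186.8
  C: 2059 − 3(315) = 1114
  D: 0 + 1(315) = 315
  A: 0 + 3(315) = 945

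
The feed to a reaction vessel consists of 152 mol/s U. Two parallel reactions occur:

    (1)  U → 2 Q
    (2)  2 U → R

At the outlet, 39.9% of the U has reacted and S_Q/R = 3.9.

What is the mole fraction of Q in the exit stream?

0.359

Conversion of U: U consumed = 0.399 × 152 = 60.65 mol/s = 1ξ₁ + 2ξ₂.
Selectivity: 2ξ₁ / (1ξ₂) = 3.9 → ξ₁ = 1.95 ξ₂.
Substitute: (1·1.95 + 2) ξ₂ = 60.65 → ξ₂ = 15.35 mol/s, ξ₁ = 29.94 mol/s.
Outlet amounts (n = n₀ + Σ ν·ξ):
  U: 152 − 1(29.94) − 2(15.35) = 91.35
  Q: 0 + 2(29.94) = 59.88
  R: 0 + 1(15.35) = 15.35
Total out = 166.6 mol/s; y_Q = 59.88 / 166.6 = 0.3595.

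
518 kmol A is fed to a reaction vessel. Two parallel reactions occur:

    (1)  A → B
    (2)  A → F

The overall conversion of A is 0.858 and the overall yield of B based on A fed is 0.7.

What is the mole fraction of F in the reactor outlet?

Yield of B: 1ξ₁ / 518 = 0.7 → ξ₁ = 362.6 kmol.
Conversion of A: 1ξ₁ + 1ξ₂ = 0.858 × 518 = 444.4 → ξ₂ = 81.84 kmol.
Outlet amounts (n = n₀ + Σ ν·ξ):
  A: 518 − 1(362.6) − 1(81.84) = 73.56
  B: 0 + 1(362.6) = 362.6
  F: 0 + 1(81.84) = 81.84
Total out = 518 kmol; y_F = 81.84 / 518 = 0.158.

0.158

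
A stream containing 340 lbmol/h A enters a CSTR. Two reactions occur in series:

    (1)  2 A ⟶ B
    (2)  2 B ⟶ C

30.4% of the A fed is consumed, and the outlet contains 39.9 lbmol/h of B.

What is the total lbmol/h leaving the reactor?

282 lbmol/h

Conversion of A: A consumed = 2ξ₁ = 0.304 × 340 → ξ₁ = 51.68 lbmol/h.
B balance: n_B = 0 + 1ξ₁ − 2ξ₂ = 39.9 → ξ₂ = (1·51.68 − 39.9)/2 = 5.89 lbmol/h.
Outlet amounts (n = n₀ + Σ ν·ξ):
  A: 340 − 2(51.68) = 236.6
  B: 0 + 1(51.68) − 2(5.89) = 39.9
  C: 0 + 1(5.89) = 5.89
Total out = 236.6 + 39.9 + 5.89 = 282.4 lbmol/h.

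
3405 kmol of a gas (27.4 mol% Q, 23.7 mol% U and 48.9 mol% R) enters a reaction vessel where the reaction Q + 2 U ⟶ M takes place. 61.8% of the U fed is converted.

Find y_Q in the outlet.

0.235

U reacted = 0.618 × 807 = 498.7 kmol; ν_U = −2, so ξ = 498.7/2 = 249.4 kmol.
Outlet amounts (n = n₀ + ν ξ):
  Q: 933 − 1(249.4) = 683.6
  U: 807 − 2(249.4) = 308.3
  M: 0 + 1(249.4) = 249.4
  R: 1665 (inert)
Total out = 2906 kmol; y_Q = 683.6 / 2906 = 0.2352.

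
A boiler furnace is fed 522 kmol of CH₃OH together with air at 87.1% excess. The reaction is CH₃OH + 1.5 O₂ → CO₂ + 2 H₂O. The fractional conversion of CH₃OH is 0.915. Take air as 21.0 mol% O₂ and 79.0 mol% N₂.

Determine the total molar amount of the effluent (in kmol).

Stoichiometric O₂ = 1.5 × 522 = 783 kmol; O₂ fed = 783 × 1.871 = 1465 kmol.
N₂ fed = 1465 × 79/21 = 5511 kmol.
Fuel reacted = 0.915 × 522 → ξ = 477.6 kmol.
Outlet (n = n₀ + ν ξ):
  CH₃OH: 522 − 1(477.6) = 44.37
  O₂: 1465 − 1.5(477.6) = 748.5
  N₂: 5511 (inert)
  CO₂: 0 + 1(477.6) = 477.6
  H₂O: 0 + 2(477.6) = 955.3
Total out = 44.37 + 748.5 + 5511 + 477.6 + 955.3 = 7737 kmol.

7740 kmol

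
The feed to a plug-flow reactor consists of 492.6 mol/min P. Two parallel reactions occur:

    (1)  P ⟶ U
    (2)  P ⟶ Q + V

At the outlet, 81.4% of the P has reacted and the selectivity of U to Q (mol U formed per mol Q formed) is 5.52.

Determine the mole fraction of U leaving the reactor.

0.613

Conversion of P: P consumed = 0.814 × 492.6 = 401 mol/min = 1ξ₁ + 1ξ₂.
Selectivity: 1ξ₁ / (1ξ₂) = 5.52 → ξ₁ = 5.52 ξ₂.
Substitute: (1·5.52 + 1) ξ₂ = 401 → ξ₂ = 61.5 mol/min, ξ₁ = 339.5 mol/min.
Outlet amounts (n = n₀ + Σ ν·ξ):
  P: 492.6 − 1(339.5) − 1(61.5) = 91.62
  U: 0 + 1(339.5) = 339.5
  Q: 0 + 1(61.5) = 61.5
  V: 0 + 1(61.5) = 61.5
Total out = 554.1 mol/min; y_U = 339.5 / 554.1 = 0.6127.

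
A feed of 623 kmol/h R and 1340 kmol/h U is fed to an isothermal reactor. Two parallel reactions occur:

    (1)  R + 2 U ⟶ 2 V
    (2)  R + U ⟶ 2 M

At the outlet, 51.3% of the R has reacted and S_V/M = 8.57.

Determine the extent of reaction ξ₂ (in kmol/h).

Conversion of R: R consumed = 0.513 × 623 = 319.6 kmol/h = 1ξ₁ + 1ξ₂.
Selectivity: 2ξ₁ / (2ξ₂) = 8.57 → ξ₁ = 8.57 ξ₂.
Substitute: (1·8.57 + 1) ξ₂ = 319.6 → ξ₂ = 33.4 kmol/h, ξ₁ = 286.2 kmol/h.
Outlet amounts (n = n₀ + Σ ν·ξ):
  R: 623 − 1(286.2) − 1(33.4) = 303.4
  U: 1340 − 2(286.2) − 1(33.4) = 734.2
  V: 0 + 2(286.2) = 572.4
  M: 0 + 2(33.4) = 66.79

ξ₂ = 33.4 kmol/h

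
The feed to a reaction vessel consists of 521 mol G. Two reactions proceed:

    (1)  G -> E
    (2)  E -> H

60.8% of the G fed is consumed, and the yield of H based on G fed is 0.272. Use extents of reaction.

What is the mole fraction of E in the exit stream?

Conversion of G: G consumed = 1ξ₁ = 0.608 × 521 → ξ₁ = 316.8 mol.
Yield of H: 1ξ₂ / 521 = 0.272 → ξ₂ = 141.7 mol.
Outlet amounts (n = n₀ + Σ ν·ξ):
  G: 521 − 1(316.8) = 204.2
  E: 0 + 1(316.8) − 1(141.7) = 175.1
  H: 0 + 1(141.7) = 141.7
Total out = 521 mol; y_E = 175.1 / 521 = 0.336.

0.336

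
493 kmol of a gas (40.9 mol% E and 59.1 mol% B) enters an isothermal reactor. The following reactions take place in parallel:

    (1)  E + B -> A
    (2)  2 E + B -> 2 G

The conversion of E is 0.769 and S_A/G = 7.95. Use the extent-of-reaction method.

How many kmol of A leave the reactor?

Conversion of E: E consumed = 0.769 × 201.6 = 155.1 kmol = 1ξ₁ + 2ξ₂.
Selectivity: 1ξ₁ / (2ξ₂) = 7.95 → ξ₁ = 15.9 ξ₂.
Substitute: (1·15.9 + 2) ξ₂ = 155.1 → ξ₂ = 8.663 kmol, ξ₁ = 137.7 kmol.
Outlet amounts (n = n₀ + Σ ν·ξ):
  E: 201.6 − 1(137.7) − 2(8.663) = 46.58
  B: 291.4 − 1(137.7) − 1(8.663) = 145
  A: 0 + 1(137.7) = 137.7
  G: 0 + 2(8.663) = 17.33

138 kmol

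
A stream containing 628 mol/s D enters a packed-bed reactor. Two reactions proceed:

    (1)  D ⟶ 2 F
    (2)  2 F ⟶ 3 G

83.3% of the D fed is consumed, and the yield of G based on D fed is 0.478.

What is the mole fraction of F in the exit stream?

Conversion of D: D consumed = 1ξ₁ = 0.833 × 628 → ξ₁ = 523.1 mol/s.
Yield of G: 3ξ₂ / 628 = 0.478 → ξ₂ = 100.1 mol/s.
Outlet amounts (n = n₀ + Σ ν·ξ):
  D: 628 − 1(523.1) = 104.9
  F: 0 + 2(523.1) − 2(100.1) = 846.1
  G: 0 + 3(100.1) = 300.2
Total out = 1251 mol/s; y_F = 846.1 / 1251 = 0.6763.

0.676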